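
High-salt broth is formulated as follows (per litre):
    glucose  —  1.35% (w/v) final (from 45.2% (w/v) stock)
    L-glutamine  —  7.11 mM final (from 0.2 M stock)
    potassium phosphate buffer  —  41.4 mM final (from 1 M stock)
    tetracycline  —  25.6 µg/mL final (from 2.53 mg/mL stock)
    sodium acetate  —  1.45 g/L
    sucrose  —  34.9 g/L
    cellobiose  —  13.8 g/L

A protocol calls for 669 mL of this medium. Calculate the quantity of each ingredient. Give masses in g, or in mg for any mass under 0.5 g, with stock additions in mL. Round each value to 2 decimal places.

glucose 19.98 mL; L-glutamine 23.78 mL; potassium phosphate buffer 27.70 mL; tetracycline 6.77 mL; sodium acetate 0.97 g; sucrose 23.35 g; cellobiose 9.23 g

Target volume = 669 mL = 0.669 L.
glucose: C1V1 = C2V2 → 1.35% ÷ 45.2% × 669 mL = 19.98 mL
L-glutamine: C1V1 = C2V2 → 7.11 mM × 669 mL ÷ 200 mM = 23.78 mL
potassium phosphate buffer: V = C2·V2/C1 = 41.4 mM × 669 mL ÷ 1000 mM = 27.70 mL
tetracycline: V = C2·V2/C1 = 25.6 µg/mL × 669 mL ÷ 2530 µg/mL = 6.77 mL
sodium acetate: 1.45 g/L × 0.669 L = 0.97 g
sucrose: 34.9 g/L × 0.669 L = 23.35 g
cellobiose: 13.8 g/L × 0.669 L = 9.23 g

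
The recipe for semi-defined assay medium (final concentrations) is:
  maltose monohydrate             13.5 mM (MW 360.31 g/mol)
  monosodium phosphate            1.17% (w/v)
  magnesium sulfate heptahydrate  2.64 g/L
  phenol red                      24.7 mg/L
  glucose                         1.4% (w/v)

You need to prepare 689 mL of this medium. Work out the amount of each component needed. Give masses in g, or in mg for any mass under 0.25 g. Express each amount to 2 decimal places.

maltose monohydrate 3.35 g; monosodium phosphate 8.06 g; magnesium sulfate heptahydrate 1.82 g; phenol red 17.02 mg; glucose 9.65 g

Scale factor relative to 1 L: 0.689.
maltose monohydrate: 13.5 mmol/L × 360.31 g/mol × 0.689 L ÷ 1000 = 3.35 g
monosodium phosphate: 1.17% w/v = 11.7 g/L → 11.7 × 0.689 L = 8.06 g
magnesium sulfate heptahydrate: 2.64 g/L × 0.689 L = 1.82 g
phenol red: 24.7 mg/L × 0.689 L = 17.02 mg
glucose: 1.4 g per 100 mL × 689 mL ÷ 100 = 9.65 g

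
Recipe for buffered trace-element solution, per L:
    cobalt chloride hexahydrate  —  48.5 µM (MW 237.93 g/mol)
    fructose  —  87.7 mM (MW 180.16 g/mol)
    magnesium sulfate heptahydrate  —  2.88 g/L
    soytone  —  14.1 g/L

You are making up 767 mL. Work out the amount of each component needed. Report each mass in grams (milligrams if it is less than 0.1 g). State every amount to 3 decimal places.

cobalt chloride hexahydrate 8.851 mg; fructose 12.119 g; magnesium sulfate heptahydrate 2.209 g; soytone 10.815 g

Scale factor relative to 1 L: 0.767.
cobalt chloride hexahydrate: 48.5 µmol/L × 237.93 g/mol × 0.767 L ÷ 1000 = 8.851 mg
fructose: 87.7 mmol/L × 180.16 g/mol × 0.767 L ÷ 1000 = 12.119 g
magnesium sulfate heptahydrate: 2.88 g/L × 0.767 L = 2.209 g
soytone: 14.1 g/L × 0.767 L = 10.815 g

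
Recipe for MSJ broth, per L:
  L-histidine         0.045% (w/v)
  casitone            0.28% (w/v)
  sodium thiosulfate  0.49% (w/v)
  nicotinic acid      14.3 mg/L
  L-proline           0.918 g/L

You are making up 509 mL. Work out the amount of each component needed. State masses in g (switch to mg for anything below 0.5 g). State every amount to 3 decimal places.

Scale factor relative to 1 L: 0.509.
L-histidine: 0.045 g per 100 mL × 509 mL ÷ 100 = 0.22905 g = 229.050 mg
casitone: 0.28% w/v = 2.8 g/L → 2.8 × 0.509 L = 1.425 g
sodium thiosulfate: 0.49 g per 100 mL × 509 mL ÷ 100 = 2.494 g
nicotinic acid: 14.3 mg/L × 0.509 L = 7.279 mg
L-proline: 0.918 g/L × 0.509 L = 0.467262 g = 467.262 mg

L-histidine 229.050 mg; casitone 1.425 g; sodium thiosulfate 2.494 g; nicotinic acid 7.279 mg; L-proline 467.262 mg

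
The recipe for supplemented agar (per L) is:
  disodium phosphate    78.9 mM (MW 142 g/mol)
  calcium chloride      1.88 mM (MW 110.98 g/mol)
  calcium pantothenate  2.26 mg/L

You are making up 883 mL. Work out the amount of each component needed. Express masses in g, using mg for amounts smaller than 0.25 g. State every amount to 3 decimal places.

disodium phosphate 9.893 g; calcium chloride 184.231 mg; calcium pantothenate 1.996 mg

Scale factor relative to 1 L: 0.883.
disodium phosphate: 78.9 mmol/L × 142 g/mol × 0.883 L ÷ 1000 = 9.893 g
calcium chloride: 1.88 mmol/L × 110.98 mg/mmol × 0.883 L = 184.231 mg
calcium pantothenate: 2.26 mg/L × 0.883 L = 1.996 mg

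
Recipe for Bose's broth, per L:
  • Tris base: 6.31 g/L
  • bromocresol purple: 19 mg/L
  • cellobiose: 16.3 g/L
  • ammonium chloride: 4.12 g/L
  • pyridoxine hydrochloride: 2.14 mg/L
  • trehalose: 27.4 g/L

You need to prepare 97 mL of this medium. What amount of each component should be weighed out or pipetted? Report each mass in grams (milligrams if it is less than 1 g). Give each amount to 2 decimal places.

Target volume = 97 mL = 0.097 L.
Tris base: 6.31 g/L × 0.097 L = 0.61207 g = 612.07 mg
bromocresol purple: 19 mg/L × 0.097 L = 1.84 mg
cellobiose: 16.3 g/L × 0.097 L = 1.58 g
ammonium chloride: 4.12 g/L × 0.097 L = 0.39964 g = 399.64 mg
pyridoxine hydrochloride: 2.14 mg/L × 0.097 L = 0.21 mg
trehalose: 27.4 g/L × 0.097 L = 2.66 g

Tris base 612.07 mg; bromocresol purple 1.84 mg; cellobiose 1.58 g; ammonium chloride 399.64 mg; pyridoxine hydrochloride 0.21 mg; trehalose 2.66 g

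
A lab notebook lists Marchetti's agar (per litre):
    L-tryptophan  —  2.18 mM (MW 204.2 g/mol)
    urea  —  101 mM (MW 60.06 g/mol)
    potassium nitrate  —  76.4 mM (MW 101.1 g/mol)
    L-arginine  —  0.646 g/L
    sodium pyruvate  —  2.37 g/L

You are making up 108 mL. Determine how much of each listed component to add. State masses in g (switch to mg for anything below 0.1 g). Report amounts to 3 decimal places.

Target volume = 108 mL = 0.108 L.
L-tryptophan: 2.18 mmol/L × 204.2 mg/mmol × 0.108 L = 48.077 mg
urea: 101 mmol/L × 60.06 g/mol × 0.108 L ÷ 1000 = 0.655 g
potassium nitrate: 76.4 mmol/L × 101.1 g/mol × 0.108 L ÷ 1000 = 0.834 g
L-arginine: 0.646 g/L × 0.108 L = 0.069768 g = 69.768 mg
sodium pyruvate: 2.37 g/L × 0.108 L = 0.256 g

L-tryptophan 48.077 mg; urea 0.655 g; potassium nitrate 0.834 g; L-arginine 69.768 mg; sodium pyruvate 0.256 g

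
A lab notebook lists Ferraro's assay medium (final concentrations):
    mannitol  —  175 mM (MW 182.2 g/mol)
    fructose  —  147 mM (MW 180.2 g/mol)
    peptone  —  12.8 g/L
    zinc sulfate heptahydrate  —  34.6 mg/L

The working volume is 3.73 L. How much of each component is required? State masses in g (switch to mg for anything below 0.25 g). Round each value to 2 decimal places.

mannitol 118.93 g; fructose 98.81 g; peptone 47.74 g; zinc sulfate heptahydrate 129.06 mg

Scale factor relative to 1 L: 3.73.
mannitol: 175 mmol/L × 182.2 g/mol × 3.73 L ÷ 1000 = 118.93 g
fructose: 147 mmol/L × 180.2 g/mol × 3.73 L ÷ 1000 = 98.81 g
peptone: 12.8 g/L × 3.73 L = 47.74 g
zinc sulfate heptahydrate: 34.6 mg/L × 3.73 L = 129.06 mg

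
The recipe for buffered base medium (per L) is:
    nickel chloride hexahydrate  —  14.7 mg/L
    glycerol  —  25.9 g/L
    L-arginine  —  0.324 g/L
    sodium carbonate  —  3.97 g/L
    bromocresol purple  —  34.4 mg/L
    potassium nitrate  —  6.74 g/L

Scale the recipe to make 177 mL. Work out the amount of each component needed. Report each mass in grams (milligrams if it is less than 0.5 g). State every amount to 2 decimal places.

nickel chloride hexahydrate 2.60 mg; glycerol 4.58 g; L-arginine 57.35 mg; sodium carbonate 0.70 g; bromocresol purple 6.09 mg; potassium nitrate 1.19 g

Target volume = 177 mL = 0.177 L.
nickel chloride hexahydrate: 14.7 mg/L × 0.177 L = 2.60 mg
glycerol: 25.9 g/L × 0.177 L = 4.58 g
L-arginine: 0.324 g/L × 0.177 L = 0.057348 g = 57.35 mg
sodium carbonate: 3.97 g/L × 0.177 L = 0.70 g
bromocresol purple: 34.4 mg/L × 0.177 L = 6.09 mg
potassium nitrate: 6.74 g/L × 0.177 L = 1.19 g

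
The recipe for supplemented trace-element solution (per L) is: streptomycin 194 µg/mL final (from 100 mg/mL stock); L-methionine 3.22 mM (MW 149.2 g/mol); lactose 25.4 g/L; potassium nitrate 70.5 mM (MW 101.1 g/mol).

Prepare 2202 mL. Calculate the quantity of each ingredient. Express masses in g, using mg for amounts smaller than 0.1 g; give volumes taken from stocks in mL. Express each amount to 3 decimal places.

Working volume: 2202 mL = 2.202 L.
streptomycin: dilute stock: 194 µg/mL × 2202 mL ÷ 100000 µg/mL = 4.272 mL
L-methionine: 3.22 mmol/L × 149.2 g/mol × 2.202 L ÷ 1000 = 1.058 g
lactose: 25.4 g/L × 2.202 L = 55.931 g
potassium nitrate: 70.5 mmol/L × 101.1 g/mol × 2.202 L ÷ 1000 = 15.695 g

streptomycin 4.272 mL; L-methionine 1.058 g; lactose 55.931 g; potassium nitrate 15.695 g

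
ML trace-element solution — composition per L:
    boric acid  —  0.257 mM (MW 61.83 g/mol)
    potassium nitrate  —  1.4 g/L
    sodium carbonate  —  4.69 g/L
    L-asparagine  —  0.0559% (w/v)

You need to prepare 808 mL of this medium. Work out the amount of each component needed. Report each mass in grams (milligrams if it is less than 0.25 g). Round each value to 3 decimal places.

Target volume = 808 mL = 0.808 L.
boric acid: 0.257 mmol/L × 61.83 mg/mmol × 0.808 L = 12.839 mg
potassium nitrate: 1.4 g/L × 0.808 L = 1.131 g
sodium carbonate: 4.69 g/L × 0.808 L = 3.790 g
L-asparagine: 0.0559 g per 100 mL × 808 mL ÷ 100 = 0.452 g

boric acid 12.839 mg; potassium nitrate 1.131 g; sodium carbonate 3.790 g; L-asparagine 0.452 g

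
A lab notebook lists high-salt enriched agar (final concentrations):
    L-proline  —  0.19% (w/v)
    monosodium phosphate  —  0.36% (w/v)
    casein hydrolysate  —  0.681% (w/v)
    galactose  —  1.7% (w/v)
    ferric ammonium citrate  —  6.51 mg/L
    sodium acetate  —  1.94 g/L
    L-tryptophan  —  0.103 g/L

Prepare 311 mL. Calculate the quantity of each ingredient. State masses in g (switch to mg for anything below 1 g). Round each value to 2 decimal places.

Scale factor relative to 1 L: 0.311.
L-proline: 0.19 g per 100 mL × 311 mL ÷ 100 = 0.5909 g = 590.90 mg
monosodium phosphate: 0.36% w/v = 3.6 g/L → 3.6 × 0.311 L = 1.12 g
casein hydrolysate: 0.681% w/v = 6.81 g/L → 6.81 × 0.311 L = 2.12 g
galactose: 1.7% w/v = 17 g/L → 17 × 0.311 L = 5.29 g
ferric ammonium citrate: 6.51 mg/L × 0.311 L = 2.02 mg
sodium acetate: 1.94 g/L × 0.311 L = 0.60334 g = 603.34 mg
L-tryptophan: 0.103 g/L × 0.311 L = 0.032033 g = 32.03 mg

L-proline 590.90 mg; monosodium phosphate 1.12 g; casein hydrolysate 2.12 g; galactose 5.29 g; ferric ammonium citrate 2.02 mg; sodium acetate 603.34 mg; L-tryptophan 32.03 mg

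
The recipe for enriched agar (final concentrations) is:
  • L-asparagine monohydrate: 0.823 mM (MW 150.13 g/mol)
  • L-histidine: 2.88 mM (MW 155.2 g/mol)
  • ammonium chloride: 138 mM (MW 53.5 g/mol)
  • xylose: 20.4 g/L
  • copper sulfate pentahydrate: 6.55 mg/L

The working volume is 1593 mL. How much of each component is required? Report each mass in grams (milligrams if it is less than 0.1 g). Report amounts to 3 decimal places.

Scale factor relative to 1 L: 1.593.
L-asparagine monohydrate: 0.823 mmol/L × 150.13 g/mol × 1.593 L ÷ 1000 = 0.197 g
L-histidine: 2.88 mmol/L × 155.2 g/mol × 1.593 L ÷ 1000 = 0.712 g
ammonium chloride: 138 mmol/L × 53.5 g/mol × 1.593 L ÷ 1000 = 11.761 g
xylose: 20.4 g/L × 1.593 L = 32.497 g
copper sulfate pentahydrate: 6.55 mg/L × 1.593 L = 10.434 mg

L-asparagine monohydrate 0.197 g; L-histidine 0.712 g; ammonium chloride 11.761 g; xylose 32.497 g; copper sulfate pentahydrate 10.434 mg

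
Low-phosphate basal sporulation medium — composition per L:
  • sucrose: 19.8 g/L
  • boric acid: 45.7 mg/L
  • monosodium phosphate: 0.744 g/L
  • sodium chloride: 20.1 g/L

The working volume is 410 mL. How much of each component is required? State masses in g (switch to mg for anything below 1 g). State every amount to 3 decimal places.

Scale factor relative to 1 L: 0.41.
sucrose: 19.8 g/L × 0.41 L = 8.118 g
boric acid: 45.7 mg/L × 0.41 L = 18.737 mg
monosodium phosphate: 0.744 g/L × 0.41 L = 0.30504 g = 305.040 mg
sodium chloride: 20.1 g/L × 0.41 L = 8.241 g

sucrose 8.118 g; boric acid 18.737 mg; monosodium phosphate 305.040 mg; sodium chloride 8.241 g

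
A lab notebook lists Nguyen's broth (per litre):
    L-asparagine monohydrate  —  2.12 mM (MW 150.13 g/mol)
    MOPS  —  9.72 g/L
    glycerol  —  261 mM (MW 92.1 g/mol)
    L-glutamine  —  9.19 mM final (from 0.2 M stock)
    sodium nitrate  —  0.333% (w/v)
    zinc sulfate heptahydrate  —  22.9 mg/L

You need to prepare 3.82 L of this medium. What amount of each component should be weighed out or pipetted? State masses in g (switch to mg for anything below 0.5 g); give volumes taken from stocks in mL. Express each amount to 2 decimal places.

Working volume: 3.82 L.
L-asparagine monohydrate: 2.12 mmol/L × 150.13 g/mol × 3.82 L ÷ 1000 = 1.22 g
MOPS: 9.72 g/L × 3.82 L = 37.13 g
glycerol: 261 mmol/L × 92.1 g/mol × 3.82 L ÷ 1000 = 91.83 g
L-glutamine: dilute stock: 9.19 mM × 3820 mL ÷ 200 mM = 175.53 mL
sodium nitrate: 0.333% w/v = 3.33 g/L → 3.33 × 3.82 L = 12.72 g
zinc sulfate heptahydrate: 22.9 mg/L × 3.82 L = 87.48 mg

L-asparagine monohydrate 1.22 g; MOPS 37.13 g; glycerol 91.83 g; L-glutamine 175.53 mL; sodium nitrate 12.72 g; zinc sulfate heptahydrate 87.48 mg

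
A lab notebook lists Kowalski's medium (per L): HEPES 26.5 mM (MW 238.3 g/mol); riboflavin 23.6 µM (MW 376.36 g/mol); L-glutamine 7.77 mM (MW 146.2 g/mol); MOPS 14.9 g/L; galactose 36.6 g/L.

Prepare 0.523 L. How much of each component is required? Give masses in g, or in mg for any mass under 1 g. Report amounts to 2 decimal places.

HEPES 3.30 g; riboflavin 4.65 mg; L-glutamine 594.11 mg; MOPS 7.79 g; galactose 19.14 g

Scale factor relative to 1 L: 0.523.
HEPES: 26.5 mmol/L × 238.3 g/mol × 0.523 L ÷ 1000 = 3.30 g
riboflavin: 23.6 µmol/L × 376.36 g/mol × 0.523 L ÷ 1000 = 4.65 mg
L-glutamine: 7.77 mmol/L × 146.2 mg/mmol × 0.523 L = 594.11 mg
MOPS: 14.9 g/L × 0.523 L = 7.79 g
galactose: 36.6 g/L × 0.523 L = 19.14 g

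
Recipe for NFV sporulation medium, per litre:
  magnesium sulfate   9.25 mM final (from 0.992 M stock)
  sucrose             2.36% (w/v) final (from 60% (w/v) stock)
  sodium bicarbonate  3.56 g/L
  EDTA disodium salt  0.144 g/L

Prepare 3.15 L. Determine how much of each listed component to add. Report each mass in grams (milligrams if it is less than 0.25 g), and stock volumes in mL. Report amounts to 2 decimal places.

Scale factor relative to 1 L: 3.15.
magnesium sulfate: dilute stock: 9.25 mM × 3150 mL ÷ 992 mM = 29.37 mL
sucrose: dilute stock: 2.36% ÷ 60% × 3150 mL = 123.90 mL
sodium bicarbonate: 3.56 g/L × 3.15 L = 11.21 g
EDTA disodium salt: 0.144 g/L × 3.15 L = 0.45 g

magnesium sulfate 29.37 mL; sucrose 123.90 mL; sodium bicarbonate 11.21 g; EDTA disodium salt 0.45 g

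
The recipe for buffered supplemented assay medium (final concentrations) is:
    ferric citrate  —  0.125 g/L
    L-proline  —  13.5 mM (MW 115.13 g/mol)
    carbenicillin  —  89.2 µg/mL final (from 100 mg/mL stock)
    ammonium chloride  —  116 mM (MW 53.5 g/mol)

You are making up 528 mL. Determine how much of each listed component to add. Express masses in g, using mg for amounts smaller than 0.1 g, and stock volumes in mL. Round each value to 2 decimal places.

ferric citrate 66.00 mg; L-proline 0.82 g; carbenicillin 0.47 mL; ammonium chloride 3.28 g

Scale factor relative to 1 L: 0.528.
ferric citrate: 0.125 g/L × 0.528 L = 0.066 g = 66.00 mg
L-proline: 13.5 mmol/L × 115.13 g/mol × 0.528 L ÷ 1000 = 0.82 g
carbenicillin: C1V1 = C2V2 → 89.2 µg/mL × 528 mL ÷ 100000 µg/mL = 0.47 mL
ammonium chloride: 116 mmol/L × 53.5 g/mol × 0.528 L ÷ 1000 = 3.28 g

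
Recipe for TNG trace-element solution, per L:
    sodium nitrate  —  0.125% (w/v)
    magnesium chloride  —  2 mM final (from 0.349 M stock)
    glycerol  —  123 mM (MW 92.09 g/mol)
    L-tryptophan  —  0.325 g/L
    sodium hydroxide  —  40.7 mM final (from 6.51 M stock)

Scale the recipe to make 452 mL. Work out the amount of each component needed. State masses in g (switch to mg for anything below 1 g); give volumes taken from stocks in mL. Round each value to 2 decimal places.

Target volume = 452 mL = 0.452 L.
sodium nitrate: 0.125 g per 100 mL × 452 mL ÷ 100 = 0.565 g = 565.00 mg
magnesium chloride: dilute stock: 2 mM × 452 mL ÷ 349 mM = 2.59 mL
glycerol: 123 mmol/L × 92.09 g/mol × 0.452 L ÷ 1000 = 5.12 g
L-tryptophan: 0.325 g/L × 0.452 L = 0.1469 g = 146.90 mg
sodium hydroxide: dilute stock: 40.7 mM × 452 mL ÷ 6510 mM = 2.83 mL

sodium nitrate 565.00 mg; magnesium chloride 2.59 mL; glycerol 5.12 g; L-tryptophan 146.90 mg; sodium hydroxide 2.83 mL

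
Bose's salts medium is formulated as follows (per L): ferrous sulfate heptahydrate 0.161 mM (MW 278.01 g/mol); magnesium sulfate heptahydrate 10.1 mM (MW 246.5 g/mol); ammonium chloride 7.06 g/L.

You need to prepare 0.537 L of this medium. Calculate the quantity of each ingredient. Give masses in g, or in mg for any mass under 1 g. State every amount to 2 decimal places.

ferrous sulfate heptahydrate 24.04 mg; magnesium sulfate heptahydrate 1.34 g; ammonium chloride 3.79 g

Scale factor relative to 1 L: 0.537.
ferrous sulfate heptahydrate: 0.161 mmol/L × 278.01 mg/mmol × 0.537 L = 24.04 mg
magnesium sulfate heptahydrate: 10.1 mmol/L × 246.5 g/mol × 0.537 L ÷ 1000 = 1.34 g
ammonium chloride: 7.06 g/L × 0.537 L = 3.79 g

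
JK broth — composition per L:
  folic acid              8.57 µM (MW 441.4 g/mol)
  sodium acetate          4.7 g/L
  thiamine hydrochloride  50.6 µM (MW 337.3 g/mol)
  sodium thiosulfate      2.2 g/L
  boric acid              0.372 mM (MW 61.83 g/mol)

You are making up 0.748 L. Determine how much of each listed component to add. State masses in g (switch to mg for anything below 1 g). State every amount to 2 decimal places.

folic acid 2.83 mg; sodium acetate 3.52 g; thiamine hydrochloride 12.77 mg; sodium thiosulfate 1.65 g; boric acid 17.20 mg

Working volume: 0.748 L.
folic acid: 8.57 µmol/L × 441.4 g/mol × 0.748 L ÷ 1000 = 2.83 mg
sodium acetate: 4.7 g/L × 0.748 L = 3.52 g
thiamine hydrochloride: 50.6 µmol/L × 337.3 g/mol × 0.748 L ÷ 1000 = 12.77 mg
sodium thiosulfate: 2.2 g/L × 0.748 L = 1.65 g
boric acid: 0.372 mmol/L × 61.83 mg/mmol × 0.748 L = 17.20 mg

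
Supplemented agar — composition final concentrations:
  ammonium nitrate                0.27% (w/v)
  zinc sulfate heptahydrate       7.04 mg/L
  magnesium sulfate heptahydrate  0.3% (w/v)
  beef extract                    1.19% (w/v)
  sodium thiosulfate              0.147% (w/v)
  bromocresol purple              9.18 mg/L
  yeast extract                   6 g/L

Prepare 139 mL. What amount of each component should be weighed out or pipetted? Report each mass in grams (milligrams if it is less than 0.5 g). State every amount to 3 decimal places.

ammonium nitrate 375.300 mg; zinc sulfate heptahydrate 0.979 mg; magnesium sulfate heptahydrate 417.000 mg; beef extract 1.654 g; sodium thiosulfate 204.330 mg; bromocresol purple 1.276 mg; yeast extract 0.834 g

Target volume = 139 mL = 0.139 L.
ammonium nitrate: 0.27 g per 100 mL × 139 mL ÷ 100 = 0.3753 g = 375.300 mg
zinc sulfate heptahydrate: 7.04 mg/L × 0.139 L = 0.979 mg
magnesium sulfate heptahydrate: 0.3% w/v = 3 g/L → 3 × 0.139 L = 0.417 g = 417.000 mg
beef extract: 1.19 g per 100 mL × 139 mL ÷ 100 = 1.654 g
sodium thiosulfate: 0.147 g per 100 mL × 139 mL ÷ 100 = 0.20433 g = 204.330 mg
bromocresol purple: 9.18 mg/L × 0.139 L = 1.276 mg
yeast extract: 6 g/L × 0.139 L = 0.834 g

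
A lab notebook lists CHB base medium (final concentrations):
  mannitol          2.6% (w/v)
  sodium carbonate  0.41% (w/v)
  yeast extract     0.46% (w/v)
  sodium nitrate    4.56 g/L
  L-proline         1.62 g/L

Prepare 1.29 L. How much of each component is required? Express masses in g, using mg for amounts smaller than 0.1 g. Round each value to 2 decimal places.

mannitol 33.54 g; sodium carbonate 5.29 g; yeast extract 5.93 g; sodium nitrate 5.88 g; L-proline 2.09 g

Working volume: 1.29 L.
mannitol: 2.6% w/v = 26 g/L → 26 × 1.29 L = 33.54 g
sodium carbonate: 0.41 g per 100 mL × 1290 mL ÷ 100 = 5.29 g
yeast extract: 0.46% w/v = 4.6 g/L → 4.6 × 1.29 L = 5.93 g
sodium nitrate: 4.56 g/L × 1.29 L = 5.88 g
L-proline: 1.62 g/L × 1.29 L = 2.09 g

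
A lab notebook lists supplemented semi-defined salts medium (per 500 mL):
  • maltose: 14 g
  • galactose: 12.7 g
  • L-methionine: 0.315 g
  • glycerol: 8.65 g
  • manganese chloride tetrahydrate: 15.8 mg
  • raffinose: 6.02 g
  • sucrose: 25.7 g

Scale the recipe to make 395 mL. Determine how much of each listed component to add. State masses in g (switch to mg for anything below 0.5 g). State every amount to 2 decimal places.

Ratio of target to recipe volume: 395 / 500 = 0.79.
maltose: 14 g × (395 mL / 500 mL) = 11.06 g
galactose: 12.7 g × (395 mL / 500 mL) = 10.03 g
L-methionine: 0.315 g × (395 mL / 500 mL) = 0.24885 g = 248.85 mg
glycerol: 8.65 g × (395 mL / 500 mL) = 6.83 g
manganese chloride tetrahydrate: 15.8 mg × (395 mL / 500 mL) = 12.48 mg
raffinose: 6.02 g × (395 mL / 500 mL) = 4.76 g
sucrose: 25.7 g × (395 mL / 500 mL) = 20.30 g

maltose 11.06 g; galactose 10.03 g; L-methionine 248.85 mg; glycerol 6.83 g; manganese chloride tetrahydrate 12.48 mg; raffinose 4.76 g; sucrose 20.30 g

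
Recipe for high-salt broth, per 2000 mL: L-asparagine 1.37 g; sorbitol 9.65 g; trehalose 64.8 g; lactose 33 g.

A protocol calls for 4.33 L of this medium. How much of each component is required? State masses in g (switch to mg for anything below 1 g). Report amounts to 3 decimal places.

Ratio of target to recipe volume: 4330 / 2000 = 2.165.
L-asparagine: 1.37 g × (4330 mL / 2000 mL) = 2.966 g
sorbitol: 9.65 g × (4330 mL / 2000 mL) = 20.892 g
trehalose: 64.8 g × (4330 mL / 2000 mL) = 140.292 g
lactose: 33 g × (4330 mL / 2000 mL) = 71.445 g

L-asparagine 2.966 g; sorbitol 20.892 g; trehalose 140.292 g; lactose 71.445 g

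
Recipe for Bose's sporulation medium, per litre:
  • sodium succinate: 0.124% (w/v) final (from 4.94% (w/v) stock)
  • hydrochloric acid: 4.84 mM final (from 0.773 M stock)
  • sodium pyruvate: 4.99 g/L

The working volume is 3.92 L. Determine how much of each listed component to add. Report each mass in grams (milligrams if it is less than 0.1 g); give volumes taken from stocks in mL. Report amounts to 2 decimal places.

sodium succinate 98.40 mL; hydrochloric acid 24.54 mL; sodium pyruvate 19.56 g

Scale factor relative to 1 L: 3.92.
sodium succinate: dilute stock: 0.124% ÷ 4.94% × 3920 mL = 98.40 mL
hydrochloric acid: C1V1 = C2V2 → 4.84 mM × 3920 mL ÷ 773 mM = 24.54 mL
sodium pyruvate: 4.99 g/L × 3.92 L = 19.56 g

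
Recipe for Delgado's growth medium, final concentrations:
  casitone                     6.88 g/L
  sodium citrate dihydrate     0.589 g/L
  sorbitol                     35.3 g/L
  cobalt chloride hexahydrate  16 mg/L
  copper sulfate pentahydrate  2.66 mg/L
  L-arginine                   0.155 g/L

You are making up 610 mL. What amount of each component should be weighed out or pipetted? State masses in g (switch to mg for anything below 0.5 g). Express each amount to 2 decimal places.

Scale factor relative to 1 L: 0.61.
casitone: 6.88 g/L × 0.61 L = 4.20 g
sodium citrate dihydrate: 0.589 g/L × 0.61 L = 0.35929 g = 359.29 mg
sorbitol: 35.3 g/L × 0.61 L = 21.53 g
cobalt chloride hexahydrate: 16 mg/L × 0.61 L = 9.76 mg
copper sulfate pentahydrate: 2.66 mg/L × 0.61 L = 1.62 mg
L-arginine: 0.155 g/L × 0.61 L = 0.09455 g = 94.55 mg

casitone 4.20 g; sodium citrate dihydrate 359.29 mg; sorbitol 21.53 g; cobalt chloride hexahydrate 9.76 mg; copper sulfate pentahydrate 1.62 mg; L-arginine 94.55 mg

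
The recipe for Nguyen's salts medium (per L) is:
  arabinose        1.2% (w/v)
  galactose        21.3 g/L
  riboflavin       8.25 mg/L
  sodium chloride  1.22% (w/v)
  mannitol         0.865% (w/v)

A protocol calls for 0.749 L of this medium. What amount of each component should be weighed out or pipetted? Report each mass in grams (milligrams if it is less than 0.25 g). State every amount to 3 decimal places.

arabinose 8.988 g; galactose 15.954 g; riboflavin 6.179 mg; sodium chloride 9.138 g; mannitol 6.479 g

Scale factor relative to 1 L: 0.749.
arabinose: 1.2% w/v = 12 g/L → 12 × 0.749 L = 8.988 g
galactose: 21.3 g/L × 0.749 L = 15.954 g
riboflavin: 8.25 mg/L × 0.749 L = 6.179 mg
sodium chloride: 1.22% w/v = 12.2 g/L → 12.2 × 0.749 L = 9.138 g
mannitol: 0.865% w/v = 8.65 g/L → 8.65 × 0.749 L = 6.479 g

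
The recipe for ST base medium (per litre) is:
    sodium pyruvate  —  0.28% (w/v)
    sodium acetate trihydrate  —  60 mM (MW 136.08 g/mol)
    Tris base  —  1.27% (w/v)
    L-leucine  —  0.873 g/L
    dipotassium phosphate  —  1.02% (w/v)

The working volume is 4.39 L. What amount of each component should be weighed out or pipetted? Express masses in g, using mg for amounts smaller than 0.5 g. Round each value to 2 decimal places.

Scale factor relative to 1 L: 4.39.
sodium pyruvate: 0.28 g per 100 mL × 4390 mL ÷ 100 = 12.29 g
sodium acetate trihydrate: 60 mmol/L × 136.08 g/mol × 4.39 L ÷ 1000 = 35.84 g
Tris base: 1.27% w/v = 12.7 g/L → 12.7 × 4.39 L = 55.75 g
L-leucine: 0.873 g/L × 4.39 L = 3.83 g
dipotassium phosphate: 1.02 g per 100 mL × 4390 mL ÷ 100 = 44.78 g

sodium pyruvate 12.29 g; sodium acetate trihydrate 35.84 g; Tris base 55.75 g; L-leucine 3.83 g; dipotassium phosphate 44.78 g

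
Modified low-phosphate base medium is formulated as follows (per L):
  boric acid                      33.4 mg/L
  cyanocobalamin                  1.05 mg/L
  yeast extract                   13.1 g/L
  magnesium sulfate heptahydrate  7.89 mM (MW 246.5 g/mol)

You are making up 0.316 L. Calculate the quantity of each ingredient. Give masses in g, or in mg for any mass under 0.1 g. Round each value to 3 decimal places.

boric acid 10.554 mg; cyanocobalamin 0.332 mg; yeast extract 4.140 g; magnesium sulfate heptahydrate 0.615 g

Working volume: 0.316 L.
boric acid: 33.4 mg/L × 0.316 L = 10.554 mg
cyanocobalamin: 1.05 mg/L × 0.316 L = 0.332 mg
yeast extract: 13.1 g/L × 0.316 L = 4.140 g
magnesium sulfate heptahydrate: 7.89 mmol/L × 246.5 g/mol × 0.316 L ÷ 1000 = 0.615 g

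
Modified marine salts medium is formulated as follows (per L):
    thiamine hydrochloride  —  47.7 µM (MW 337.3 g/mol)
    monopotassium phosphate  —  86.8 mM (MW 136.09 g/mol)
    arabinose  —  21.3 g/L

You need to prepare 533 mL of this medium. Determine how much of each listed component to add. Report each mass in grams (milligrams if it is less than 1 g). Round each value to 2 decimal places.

Target volume = 533 mL = 0.533 L.
thiamine hydrochloride: 47.7 µmol/L × 337.3 g/mol × 0.533 L ÷ 1000 = 8.58 mg
monopotassium phosphate: 86.8 mmol/L × 136.09 g/mol × 0.533 L ÷ 1000 = 6.30 g
arabinose: 21.3 g/L × 0.533 L = 11.35 g

thiamine hydrochloride 8.58 mg; monopotassium phosphate 6.30 g; arabinose 11.35 g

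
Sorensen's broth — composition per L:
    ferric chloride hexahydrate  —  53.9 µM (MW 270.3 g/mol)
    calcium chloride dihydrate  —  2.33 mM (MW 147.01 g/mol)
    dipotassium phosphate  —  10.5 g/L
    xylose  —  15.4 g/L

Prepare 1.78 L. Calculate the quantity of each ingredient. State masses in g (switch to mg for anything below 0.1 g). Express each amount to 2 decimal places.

ferric chloride hexahydrate 25.93 mg; calcium chloride dihydrate 0.61 g; dipotassium phosphate 18.69 g; xylose 27.41 g

Working volume: 1.78 L.
ferric chloride hexahydrate: 53.9 µmol/L × 270.3 g/mol × 1.78 L ÷ 1000 = 25.93 mg
calcium chloride dihydrate: 2.33 mmol/L × 147.01 g/mol × 1.78 L ÷ 1000 = 0.61 g
dipotassium phosphate: 10.5 g/L × 1.78 L = 18.69 g
xylose: 15.4 g/L × 1.78 L = 27.41 g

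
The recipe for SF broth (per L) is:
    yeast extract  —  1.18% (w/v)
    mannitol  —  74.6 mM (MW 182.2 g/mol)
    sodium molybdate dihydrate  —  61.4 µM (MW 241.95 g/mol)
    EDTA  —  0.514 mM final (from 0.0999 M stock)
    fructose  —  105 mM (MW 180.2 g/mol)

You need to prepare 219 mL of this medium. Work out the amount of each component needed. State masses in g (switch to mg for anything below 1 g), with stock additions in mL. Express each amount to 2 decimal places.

Working volume: 219 mL = 0.219 L.
yeast extract: 1.18 g per 100 mL × 219 mL ÷ 100 = 2.58 g
mannitol: 74.6 mmol/L × 182.2 g/mol × 0.219 L ÷ 1000 = 2.98 g
sodium molybdate dihydrate: 61.4 µmol/L × 241.95 g/mol × 0.219 L ÷ 1000 = 3.25 mg
EDTA: dilute stock: 0.514 mM × 219 mL ÷ 99.9 mM = 1.13 mL
fructose: 105 mmol/L × 180.2 g/mol × 0.219 L ÷ 1000 = 4.14 g

yeast extract 2.58 g; mannitol 2.98 g; sodium molybdate dihydrate 3.25 mg; EDTA 1.13 mL; fructose 4.14 g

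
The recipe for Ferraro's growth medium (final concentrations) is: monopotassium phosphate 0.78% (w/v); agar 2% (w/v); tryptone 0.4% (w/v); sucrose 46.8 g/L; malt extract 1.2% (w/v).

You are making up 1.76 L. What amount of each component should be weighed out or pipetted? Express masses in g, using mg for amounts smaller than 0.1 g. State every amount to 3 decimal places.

monopotassium phosphate 13.728 g; agar 35.200 g; tryptone 7.040 g; sucrose 82.368 g; malt extract 21.120 g

Working volume: 1.76 L.
monopotassium phosphate: 0.78% w/v = 7.8 g/L → 7.8 × 1.76 L = 13.728 g
agar: 2 g per 100 mL × 1760 mL ÷ 100 = 35.200 g
tryptone: 0.4 g per 100 mL × 1760 mL ÷ 100 = 7.040 g
sucrose: 46.8 g/L × 1.76 L = 82.368 g
malt extract: 1.2% w/v = 12 g/L → 12 × 1.76 L = 21.120 g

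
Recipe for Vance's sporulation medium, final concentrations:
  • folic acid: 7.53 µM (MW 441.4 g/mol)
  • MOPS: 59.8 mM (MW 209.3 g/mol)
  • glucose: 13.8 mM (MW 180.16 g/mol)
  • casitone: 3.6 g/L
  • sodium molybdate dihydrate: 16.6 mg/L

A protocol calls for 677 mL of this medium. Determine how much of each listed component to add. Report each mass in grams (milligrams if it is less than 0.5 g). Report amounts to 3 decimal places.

Scale factor relative to 1 L: 0.677.
folic acid: 7.53 µmol/L × 441.4 g/mol × 0.677 L ÷ 1000 = 2.250 mg
MOPS: 59.8 mmol/L × 209.3 g/mol × 0.677 L ÷ 1000 = 8.473 g
glucose: 13.8 mmol/L × 180.16 g/mol × 0.677 L ÷ 1000 = 1.683 g
casitone: 3.6 g/L × 0.677 L = 2.437 g
sodium molybdate dihydrate: 16.6 mg/L × 0.677 L = 11.238 mg

folic acid 2.250 mg; MOPS 8.473 g; glucose 1.683 g; casitone 2.437 g; sodium molybdate dihydrate 11.238 mg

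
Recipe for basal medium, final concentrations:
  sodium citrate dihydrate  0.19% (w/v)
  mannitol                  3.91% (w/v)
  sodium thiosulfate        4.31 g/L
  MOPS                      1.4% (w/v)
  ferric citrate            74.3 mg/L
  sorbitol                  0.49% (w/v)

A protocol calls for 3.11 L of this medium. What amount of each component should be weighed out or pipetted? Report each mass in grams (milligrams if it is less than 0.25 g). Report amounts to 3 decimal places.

sodium citrate dihydrate 5.909 g; mannitol 121.601 g; sodium thiosulfate 13.404 g; MOPS 43.540 g; ferric citrate 231.073 mg; sorbitol 15.239 g

Working volume: 3.11 L.
sodium citrate dihydrate: 0.19% w/v = 1.9 g/L → 1.9 × 3.11 L = 5.909 g
mannitol: 3.91% w/v = 39.1 g/L → 39.1 × 3.11 L = 121.601 g
sodium thiosulfate: 4.31 g/L × 3.11 L = 13.404 g
MOPS: 1.4% w/v = 14 g/L → 14 × 3.11 L = 43.540 g
ferric citrate: 74.3 mg/L × 3.11 L = 231.073 mg
sorbitol: 0.49 g per 100 mL × 3110 mL ÷ 100 = 15.239 g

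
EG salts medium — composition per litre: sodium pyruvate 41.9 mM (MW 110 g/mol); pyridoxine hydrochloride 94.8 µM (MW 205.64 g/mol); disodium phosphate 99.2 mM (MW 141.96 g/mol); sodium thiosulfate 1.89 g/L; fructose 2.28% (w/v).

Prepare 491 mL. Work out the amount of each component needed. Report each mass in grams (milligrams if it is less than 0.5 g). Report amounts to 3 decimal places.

sodium pyruvate 2.263 g; pyridoxine hydrochloride 9.572 mg; disodium phosphate 6.914 g; sodium thiosulfate 0.928 g; fructose 11.195 g

Working volume: 491 mL = 0.491 L.
sodium pyruvate: 41.9 mmol/L × 110 g/mol × 0.491 L ÷ 1000 = 2.263 g
pyridoxine hydrochloride: 94.8 µmol/L × 205.64 g/mol × 0.491 L ÷ 1000 = 9.572 mg
disodium phosphate: 99.2 mmol/L × 141.96 g/mol × 0.491 L ÷ 1000 = 6.914 g
sodium thiosulfate: 1.89 g/L × 0.491 L = 0.928 g
fructose: 2.28 g per 100 mL × 491 mL ÷ 100 = 11.195 g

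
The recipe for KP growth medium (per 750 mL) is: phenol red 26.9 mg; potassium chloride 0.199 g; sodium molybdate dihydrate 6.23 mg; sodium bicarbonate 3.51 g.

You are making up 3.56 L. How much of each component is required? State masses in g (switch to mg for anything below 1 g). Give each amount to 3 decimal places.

Scale factor = 3560 mL / 750 mL = 4.74667.
phenol red: 26.9 mg × (3560 mL / 750 mL) = 127.685 mg
potassium chloride: 0.199 g × (3560 mL / 750 mL) = 0.944587 g = 944.587 mg
sodium molybdate dihydrate: 6.23 mg × (3560 mL / 750 mL) = 29.572 mg
sodium bicarbonate: 3.51 g × (3560 mL / 750 mL) = 16.661 g

phenol red 127.685 mg; potassium chloride 944.587 mg; sodium molybdate dihydrate 29.572 mg; sodium bicarbonate 16.661 g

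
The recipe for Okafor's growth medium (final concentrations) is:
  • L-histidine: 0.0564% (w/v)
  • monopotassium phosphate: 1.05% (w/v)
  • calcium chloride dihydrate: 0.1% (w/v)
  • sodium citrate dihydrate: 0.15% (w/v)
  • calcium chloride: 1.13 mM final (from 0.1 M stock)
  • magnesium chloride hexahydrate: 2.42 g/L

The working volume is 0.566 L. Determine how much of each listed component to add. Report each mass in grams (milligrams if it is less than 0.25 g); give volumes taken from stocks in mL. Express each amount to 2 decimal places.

Working volume: 0.566 L.
L-histidine: 0.0564 g per 100 mL × 566 mL ÷ 100 = 0.32 g
monopotassium phosphate: 1.05% w/v = 10.5 g/L → 10.5 × 0.566 L = 5.94 g
calcium chloride dihydrate: 0.1% w/v = 1 g/L → 1 × 0.566 L = 0.57 g
sodium citrate dihydrate: 0.15 g per 100 mL × 566 mL ÷ 100 = 0.85 g
calcium chloride: dilute stock: 1.13 mM × 566 mL ÷ 100 mM = 6.40 mL
magnesium chloride hexahydrate: 2.42 g/L × 0.566 L = 1.37 g

L-histidine 0.32 g; monopotassium phosphate 5.94 g; calcium chloride dihydrate 0.57 g; sodium citrate dihydrate 0.85 g; calcium chloride 6.40 mL; magnesium chloride hexahydrate 1.37 g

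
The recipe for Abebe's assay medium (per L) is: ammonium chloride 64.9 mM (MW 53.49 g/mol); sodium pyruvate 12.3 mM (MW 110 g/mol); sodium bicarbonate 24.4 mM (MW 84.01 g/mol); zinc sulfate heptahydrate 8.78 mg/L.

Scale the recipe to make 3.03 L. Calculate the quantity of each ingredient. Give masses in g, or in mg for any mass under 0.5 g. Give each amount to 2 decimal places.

ammonium chloride 10.52 g; sodium pyruvate 4.10 g; sodium bicarbonate 6.21 g; zinc sulfate heptahydrate 26.60 mg

Scale factor relative to 1 L: 3.03.
ammonium chloride: 64.9 mmol/L × 53.49 g/mol × 3.03 L ÷ 1000 = 10.52 g
sodium pyruvate: 12.3 mmol/L × 110 g/mol × 3.03 L ÷ 1000 = 4.10 g
sodium bicarbonate: 24.4 mmol/L × 84.01 g/mol × 3.03 L ÷ 1000 = 6.21 g
zinc sulfate heptahydrate: 8.78 mg/L × 3.03 L = 26.60 mg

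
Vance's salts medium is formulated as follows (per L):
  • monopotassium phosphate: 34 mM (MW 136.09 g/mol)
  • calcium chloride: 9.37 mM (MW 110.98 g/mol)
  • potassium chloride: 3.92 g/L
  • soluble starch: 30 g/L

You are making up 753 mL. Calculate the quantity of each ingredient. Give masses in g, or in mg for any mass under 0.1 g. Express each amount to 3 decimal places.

monopotassium phosphate 3.484 g; calcium chloride 0.783 g; potassium chloride 2.952 g; soluble starch 22.590 g

Working volume: 753 mL = 0.753 L.
monopotassium phosphate: 34 mmol/L × 136.09 g/mol × 0.753 L ÷ 1000 = 3.484 g
calcium chloride: 9.37 mmol/L × 110.98 g/mol × 0.753 L ÷ 1000 = 0.783 g
potassium chloride: 3.92 g/L × 0.753 L = 2.952 g
soluble starch: 30 g/L × 0.753 L = 22.590 g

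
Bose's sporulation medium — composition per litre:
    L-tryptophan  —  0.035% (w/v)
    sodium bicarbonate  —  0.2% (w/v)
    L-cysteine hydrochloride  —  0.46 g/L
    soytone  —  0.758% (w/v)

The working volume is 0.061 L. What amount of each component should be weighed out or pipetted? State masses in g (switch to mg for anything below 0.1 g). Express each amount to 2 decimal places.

Scale factor relative to 1 L: 0.061.
L-tryptophan: 0.035 g per 100 mL × 61 mL ÷ 100 = 0.02135 g = 21.35 mg
sodium bicarbonate: 0.2 g per 100 mL × 61 mL ÷ 100 = 0.12 g
L-cysteine hydrochloride: 0.46 g/L × 0.061 L = 0.02806 g = 28.06 mg
soytone: 0.758 g per 100 mL × 61 mL ÷ 100 = 0.46 g

L-tryptophan 21.35 mg; sodium bicarbonate 0.12 g; L-cysteine hydrochloride 28.06 mg; soytone 0.46 g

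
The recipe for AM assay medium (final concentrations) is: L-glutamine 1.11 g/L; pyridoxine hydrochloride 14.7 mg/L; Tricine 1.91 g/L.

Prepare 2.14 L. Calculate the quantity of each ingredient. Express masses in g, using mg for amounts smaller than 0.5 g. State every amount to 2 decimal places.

Scale factor relative to 1 L: 2.14.
L-glutamine: 1.11 g/L × 2.14 L = 2.38 g
pyridoxine hydrochloride: 14.7 mg/L × 2.14 L = 31.46 mg
Tricine: 1.91 g/L × 2.14 L = 4.09 g

L-glutamine 2.38 g; pyridoxine hydrochloride 31.46 mg; Tricine 4.09 g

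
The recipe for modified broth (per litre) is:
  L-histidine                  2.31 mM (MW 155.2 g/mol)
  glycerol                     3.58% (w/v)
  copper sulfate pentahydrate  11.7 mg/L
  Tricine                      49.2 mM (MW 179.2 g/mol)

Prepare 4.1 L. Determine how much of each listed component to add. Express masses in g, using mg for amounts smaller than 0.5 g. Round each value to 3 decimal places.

L-histidine 1.470 g; glycerol 146.780 g; copper sulfate pentahydrate 47.970 mg; Tricine 36.148 g

Scale factor relative to 1 L: 4.1.
L-histidine: 2.31 mmol/L × 155.2 g/mol × 4.1 L ÷ 1000 = 1.470 g
glycerol: 3.58% w/v = 35.8 g/L → 35.8 × 4.1 L = 146.780 g
copper sulfate pentahydrate: 11.7 mg/L × 4.1 L = 47.970 mg
Tricine: 49.2 mmol/L × 179.2 g/mol × 4.1 L ÷ 1000 = 36.148 g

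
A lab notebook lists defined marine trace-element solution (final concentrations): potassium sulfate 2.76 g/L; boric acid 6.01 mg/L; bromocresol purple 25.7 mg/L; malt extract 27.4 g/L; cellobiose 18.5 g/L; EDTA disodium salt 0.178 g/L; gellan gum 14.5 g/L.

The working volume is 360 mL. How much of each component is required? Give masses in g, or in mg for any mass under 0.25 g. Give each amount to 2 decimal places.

potassium sulfate 0.99 g; boric acid 2.16 mg; bromocresol purple 9.25 mg; malt extract 9.86 g; cellobiose 6.66 g; EDTA disodium salt 64.08 mg; gellan gum 5.22 g

Scale factor relative to 1 L: 0.36.
potassium sulfate: 2.76 g/L × 0.36 L = 0.99 g
boric acid: 6.01 mg/L × 0.36 L = 2.16 mg
bromocresol purple: 25.7 mg/L × 0.36 L = 9.25 mg
malt extract: 27.4 g/L × 0.36 L = 9.86 g
cellobiose: 18.5 g/L × 0.36 L = 6.66 g
EDTA disodium salt: 0.178 g/L × 0.36 L = 0.06408 g = 64.08 mg
gellan gum: 14.5 g/L × 0.36 L = 5.22 g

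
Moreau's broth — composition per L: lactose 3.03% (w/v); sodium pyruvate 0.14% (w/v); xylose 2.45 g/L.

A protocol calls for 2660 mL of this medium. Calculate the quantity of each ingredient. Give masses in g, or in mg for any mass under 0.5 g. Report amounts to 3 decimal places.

lactose 80.598 g; sodium pyruvate 3.724 g; xylose 6.517 g

Working volume: 2660 mL = 2.66 L.
lactose: 3.03 g per 100 mL × 2660 mL ÷ 100 = 80.598 g
sodium pyruvate: 0.14% w/v = 1.4 g/L → 1.4 × 2.66 L = 3.724 g
xylose: 2.45 g/L × 2.66 L = 6.517 g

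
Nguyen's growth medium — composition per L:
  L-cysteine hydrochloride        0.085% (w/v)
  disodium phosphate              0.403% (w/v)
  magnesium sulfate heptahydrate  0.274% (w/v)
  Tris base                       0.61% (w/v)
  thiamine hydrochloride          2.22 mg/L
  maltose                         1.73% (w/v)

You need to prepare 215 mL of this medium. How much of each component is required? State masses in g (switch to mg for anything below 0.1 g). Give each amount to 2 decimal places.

L-cysteine hydrochloride 0.18 g; disodium phosphate 0.87 g; magnesium sulfate heptahydrate 0.59 g; Tris base 1.31 g; thiamine hydrochloride 0.48 mg; maltose 3.72 g

Scale factor relative to 1 L: 0.215.
L-cysteine hydrochloride: 0.085% w/v = 0.85 g/L → 0.85 × 0.215 L = 0.18 g
disodium phosphate: 0.403 g per 100 mL × 215 mL ÷ 100 = 0.87 g
magnesium sulfate heptahydrate: 0.274% w/v = 2.74 g/L → 2.74 × 0.215 L = 0.59 g
Tris base: 0.61 g per 100 mL × 215 mL ÷ 100 = 1.31 g
thiamine hydrochloride: 2.22 mg/L × 0.215 L = 0.48 mg
maltose: 1.73 g per 100 mL × 215 mL ÷ 100 = 3.72 g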